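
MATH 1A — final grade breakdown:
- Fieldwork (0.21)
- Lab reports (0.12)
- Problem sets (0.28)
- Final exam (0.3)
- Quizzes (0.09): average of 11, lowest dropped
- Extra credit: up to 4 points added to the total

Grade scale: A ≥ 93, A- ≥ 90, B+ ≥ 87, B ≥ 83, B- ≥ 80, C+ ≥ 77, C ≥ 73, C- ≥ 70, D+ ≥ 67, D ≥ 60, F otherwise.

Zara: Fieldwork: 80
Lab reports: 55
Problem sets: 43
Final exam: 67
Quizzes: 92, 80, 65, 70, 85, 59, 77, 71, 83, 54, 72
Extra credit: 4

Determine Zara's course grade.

D

Quizzes: drop 54 → average of remaining 10 = 754/10 = 75.4
Weighted total:
  Fieldwork 80 × 0.21 = 16.8
  Lab reports 55 × 0.12 = 6.6
  Problem sets 43 × 0.28 = 12.04
  Final exam 67 × 0.3 = 20.1
  Quizzes 75.4 × 0.09 = 6.786
Sum = 62.326
Extra credit: 62.326 + 4 = 66.326
66.326 is ≥ 60 and < 67 → D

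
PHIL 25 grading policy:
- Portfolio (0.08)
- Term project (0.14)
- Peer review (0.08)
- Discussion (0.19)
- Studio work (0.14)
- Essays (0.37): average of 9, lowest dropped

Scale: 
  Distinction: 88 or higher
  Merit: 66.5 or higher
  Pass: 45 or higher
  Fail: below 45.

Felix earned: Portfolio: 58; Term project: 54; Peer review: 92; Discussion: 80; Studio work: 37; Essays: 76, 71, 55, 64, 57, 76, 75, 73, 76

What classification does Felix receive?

Essays: drop 55 → average of remaining 8 = 568/8 = 71
Weighted total:
  Portfolio 58 × 0.08 = 4.64
  Term project 54 × 0.14 = 7.56
  Peer review 92 × 0.08 = 7.36
  Discussion 80 × 0.19 = 15.2
  Studio work 37 × 0.14 = 5.18
  Essays 71 × 0.37 = 26.27
Sum = 66.21
66.21 is ≥ 45 and < 66.5 → Pass

Pass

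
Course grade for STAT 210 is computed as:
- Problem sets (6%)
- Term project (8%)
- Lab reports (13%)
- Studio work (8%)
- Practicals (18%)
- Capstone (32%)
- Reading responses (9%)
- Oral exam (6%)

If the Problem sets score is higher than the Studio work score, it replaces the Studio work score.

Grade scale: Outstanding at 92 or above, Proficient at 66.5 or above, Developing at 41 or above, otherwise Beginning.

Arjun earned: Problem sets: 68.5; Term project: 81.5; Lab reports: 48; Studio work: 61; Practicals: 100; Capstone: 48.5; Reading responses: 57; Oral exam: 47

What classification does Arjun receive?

Developing

Problem sets (68.5) > Studio work (61), so Studio work counts as 68.5.
Weighted total:
  Problem sets 68.5 × 0.06 = 4.11
  Term project 81.5 × 0.08 = 6.52
  Lab reports 48 × 0.13 = 6.24
  Studio work 68.5 × 0.08 = 5.48
  Practicals 100 × 0.18 = 18
  Capstone 48.5 × 0.32 = 15.52
  Reading responses 57 × 0.09 = 5.13
  Oral exam 47 × 0.06 = 2.82
Sum = 63.82
63.82 is ≥ 41 and < 66.5 → Developing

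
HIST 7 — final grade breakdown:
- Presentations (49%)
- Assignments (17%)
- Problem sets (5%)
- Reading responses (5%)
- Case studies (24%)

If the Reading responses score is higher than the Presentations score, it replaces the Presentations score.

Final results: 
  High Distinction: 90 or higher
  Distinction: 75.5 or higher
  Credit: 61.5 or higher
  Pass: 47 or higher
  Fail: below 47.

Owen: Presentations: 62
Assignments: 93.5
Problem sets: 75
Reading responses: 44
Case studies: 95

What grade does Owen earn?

Credit

Reading responses (44) ≤ Presentations (62), so Presentations stays at 62.
Weighted total:
  Presentations 62 × 0.49 = 30.38
  Assignments 93.5 × 0.17 = 15.895
  Problem sets 75 × 0.05 = 3.75
  Reading responses 44 × 0.05 = 2.2
  Case studies 95 × 0.24 = 22.8
Sum = 75.025
75.025 is ≥ 61.5 and < 75.5 → Credit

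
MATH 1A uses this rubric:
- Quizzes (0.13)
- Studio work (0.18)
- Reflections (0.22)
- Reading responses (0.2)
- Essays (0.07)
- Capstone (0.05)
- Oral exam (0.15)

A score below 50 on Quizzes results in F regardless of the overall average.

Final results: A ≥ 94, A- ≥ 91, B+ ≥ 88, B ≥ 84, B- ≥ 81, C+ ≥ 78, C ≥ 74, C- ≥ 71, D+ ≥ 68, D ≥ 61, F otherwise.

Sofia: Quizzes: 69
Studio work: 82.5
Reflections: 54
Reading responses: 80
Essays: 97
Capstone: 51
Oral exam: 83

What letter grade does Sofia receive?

Quizzes score 69 ≥ 50: minimum met.
Weighted total:
  Quizzes 69 × 0.13 = 8.97
  Studio work 82.5 × 0.18 = 14.85
  Reflections 54 × 0.22 = 11.88
  Reading responses 80 × 0.2 = 16
  Essays 97 × 0.07 = 6.79
  Capstone 51 × 0.05 = 2.55
  Oral exam 83 × 0.15 = 12.45
Sum = 73.49
73.49 is ≥ 71 and < 74 → C-

C-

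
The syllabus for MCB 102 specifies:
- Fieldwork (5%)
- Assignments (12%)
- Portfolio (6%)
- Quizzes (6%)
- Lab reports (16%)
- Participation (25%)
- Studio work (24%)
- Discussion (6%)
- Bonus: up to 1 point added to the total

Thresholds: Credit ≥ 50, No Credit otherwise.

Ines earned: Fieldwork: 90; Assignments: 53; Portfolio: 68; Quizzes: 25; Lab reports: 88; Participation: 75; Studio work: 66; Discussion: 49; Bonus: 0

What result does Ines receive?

Credit

Weighted total:
  Fieldwork 90 × 0.05 = 4.5
  Assignments 53 × 0.12 = 6.36
  Portfolio 68 × 0.06 = 4.08
  Quizzes 25 × 0.06 = 1.5
  Lab reports 88 × 0.16 = 14.08
  Participation 75 × 0.25 = 18.75
  Studio work 66 × 0.24 = 15.84
  Discussion 49 × 0.06 = 2.94
Sum = 68.05
Bonus: 68.05 + 0 = 68.05
68.05 ≥ 50 → Credit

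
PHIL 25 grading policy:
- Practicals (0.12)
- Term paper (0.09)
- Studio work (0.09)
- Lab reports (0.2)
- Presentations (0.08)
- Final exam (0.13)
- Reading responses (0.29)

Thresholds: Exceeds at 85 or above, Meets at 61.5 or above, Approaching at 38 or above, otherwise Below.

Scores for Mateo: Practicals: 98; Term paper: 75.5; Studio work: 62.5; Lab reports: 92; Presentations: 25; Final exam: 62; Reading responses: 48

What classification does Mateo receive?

Meets

Weighted total:
  Practicals 98 × 0.12 = 11.76
  Term paper 75.5 × 0.09 = 6.795
  Studio work 62.5 × 0.09 = 5.625
  Lab reports 92 × 0.2 = 18.4
  Presentations 25 × 0.08 = 2
  Final exam 62 × 0.13 = 8.06
  Reading responses 48 × 0.29 = 13.92
Sum = 66.56
66.56 is ≥ 61.5 and < 85 → Meets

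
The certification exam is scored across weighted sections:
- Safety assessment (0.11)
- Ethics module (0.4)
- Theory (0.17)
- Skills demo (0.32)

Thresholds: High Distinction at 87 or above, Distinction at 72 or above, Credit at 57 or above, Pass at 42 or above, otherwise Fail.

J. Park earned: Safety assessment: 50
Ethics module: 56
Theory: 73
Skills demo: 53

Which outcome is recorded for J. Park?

Weighted total:
  Safety assessment 50 × 0.11 = 5.5
  Ethics module 56 × 0.4 = 22.4
  Theory 73 × 0.17 = 12.41
  Skills demo 53 × 0.32 = 16.96
Sum = 57.27
57.27 is ≥ 57 and < 72 → Credit

Credit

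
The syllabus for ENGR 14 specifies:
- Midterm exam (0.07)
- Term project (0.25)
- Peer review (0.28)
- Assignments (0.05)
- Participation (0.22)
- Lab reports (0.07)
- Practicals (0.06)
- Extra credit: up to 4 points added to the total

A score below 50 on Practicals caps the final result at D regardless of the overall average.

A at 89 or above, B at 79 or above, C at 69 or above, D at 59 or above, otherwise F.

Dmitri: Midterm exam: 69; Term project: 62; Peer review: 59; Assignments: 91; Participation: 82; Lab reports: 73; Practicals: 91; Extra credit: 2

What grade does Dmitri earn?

Practicals score 91 ≥ 50: minimum met.
Weighted total:
  Midterm exam 69 × 0.07 = 4.83
  Term project 62 × 0.25 = 15.5
  Peer review 59 × 0.28 = 16.52
  Assignments 91 × 0.05 = 4.55
  Participation 82 × 0.22 = 18.04
  Lab reports 73 × 0.07 = 5.11
  Practicals 91 × 0.06 = 5.46
Sum = 70.01
Extra credit: 70.01 + 2 = 72.01
72.01 is ≥ 69 and < 79 → C

C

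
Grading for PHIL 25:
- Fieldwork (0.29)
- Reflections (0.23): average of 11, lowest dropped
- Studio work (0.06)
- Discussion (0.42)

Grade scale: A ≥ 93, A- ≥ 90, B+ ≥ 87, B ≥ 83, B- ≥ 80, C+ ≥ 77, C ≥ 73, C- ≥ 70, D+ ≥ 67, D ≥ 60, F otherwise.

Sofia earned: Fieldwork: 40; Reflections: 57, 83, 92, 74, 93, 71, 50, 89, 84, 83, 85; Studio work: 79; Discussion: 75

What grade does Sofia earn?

Reflections: drop 50 → average of remaining 10 = 811/10 = 81.1
Weighted total:
  Fieldwork 40 × 0.29 = 11.6
  Reflections 81.1 × 0.23 = 18.653
  Studio work 79 × 0.06 = 4.74
  Discussion 75 × 0.42 = 31.5
Sum = 66.493
66.493 is ≥ 60 and < 67 → D

D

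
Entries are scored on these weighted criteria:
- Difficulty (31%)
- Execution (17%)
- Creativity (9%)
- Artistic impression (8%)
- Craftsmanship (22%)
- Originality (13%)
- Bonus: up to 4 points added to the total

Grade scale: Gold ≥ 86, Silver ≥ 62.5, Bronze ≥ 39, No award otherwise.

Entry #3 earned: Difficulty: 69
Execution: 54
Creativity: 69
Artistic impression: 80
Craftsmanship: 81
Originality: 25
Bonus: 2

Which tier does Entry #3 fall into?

Silver

Weighted total:
  Difficulty 69 × 0.31 = 21.39
  Execution 54 × 0.17 = 9.18
  Creativity 69 × 0.09 = 6.21
  Artistic impression 80 × 0.08 = 6.4
  Craftsmanship 81 × 0.22 = 17.82
  Originality 25 × 0.13 = 3.25
Sum = 64.25
Bonus: 64.25 + 2 = 66.25
66.25 is ≥ 62.5 and < 86 → Silver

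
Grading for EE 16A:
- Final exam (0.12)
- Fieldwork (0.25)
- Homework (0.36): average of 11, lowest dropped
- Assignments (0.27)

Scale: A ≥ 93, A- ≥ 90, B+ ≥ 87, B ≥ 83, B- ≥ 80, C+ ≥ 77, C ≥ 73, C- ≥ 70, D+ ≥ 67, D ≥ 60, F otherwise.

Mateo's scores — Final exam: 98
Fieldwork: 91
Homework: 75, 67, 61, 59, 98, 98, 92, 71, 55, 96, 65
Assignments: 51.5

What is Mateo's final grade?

C

Homework: drop 55 → average of remaining 10 = 782/10 = 78.2
Weighted total:
  Final exam 98 × 0.12 = 11.76
  Fieldwork 91 × 0.25 = 22.75
  Homework 78.2 × 0.36 = 28.152
  Assignments 51.5 × 0.27 = 13.905
Sum = 76.567
76.567 is ≥ 73 and < 77 → C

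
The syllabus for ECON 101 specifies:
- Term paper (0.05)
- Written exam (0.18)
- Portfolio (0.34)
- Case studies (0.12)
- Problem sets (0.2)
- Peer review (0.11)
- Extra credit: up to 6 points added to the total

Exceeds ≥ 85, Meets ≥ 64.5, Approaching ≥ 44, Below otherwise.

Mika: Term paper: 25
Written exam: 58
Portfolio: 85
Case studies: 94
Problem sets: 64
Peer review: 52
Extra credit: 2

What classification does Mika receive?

Weighted total:
  Term paper 25 × 0.05 = 1.25
  Written exam 58 × 0.18 = 10.44
  Portfolio 85 × 0.34 = 28.9
  Case studies 94 × 0.12 = 11.28
  Problem sets 64 × 0.2 = 12.8
  Peer review 52 × 0.11 = 5.72
Sum = 70.39
Extra credit: 70.39 + 2 = 72.39
72.39 is ≥ 64.5 and < 85 → Meets

Meets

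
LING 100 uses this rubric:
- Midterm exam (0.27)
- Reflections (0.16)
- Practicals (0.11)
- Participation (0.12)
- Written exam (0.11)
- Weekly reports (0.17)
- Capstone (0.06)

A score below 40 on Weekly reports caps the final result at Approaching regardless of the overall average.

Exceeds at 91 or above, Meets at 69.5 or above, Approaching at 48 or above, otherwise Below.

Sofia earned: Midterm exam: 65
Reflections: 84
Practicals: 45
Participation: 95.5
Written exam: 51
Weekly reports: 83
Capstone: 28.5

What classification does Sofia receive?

Weekly reports score 83 ≥ 40: minimum met.
Weighted total:
  Midterm exam 65 × 0.27 = 17.55
  Reflections 84 × 0.16 = 13.44
  Practicals 45 × 0.11 = 4.95
  Participation 95.5 × 0.12 = 11.46
  Written exam 51 × 0.11 = 5.61
  Weekly reports 83 × 0.17 = 14.11
  Capstone 28.5 × 0.06 = 1.71
Sum = 68.83
68.83 is ≥ 48 and < 69.5 → Approaching

Approaching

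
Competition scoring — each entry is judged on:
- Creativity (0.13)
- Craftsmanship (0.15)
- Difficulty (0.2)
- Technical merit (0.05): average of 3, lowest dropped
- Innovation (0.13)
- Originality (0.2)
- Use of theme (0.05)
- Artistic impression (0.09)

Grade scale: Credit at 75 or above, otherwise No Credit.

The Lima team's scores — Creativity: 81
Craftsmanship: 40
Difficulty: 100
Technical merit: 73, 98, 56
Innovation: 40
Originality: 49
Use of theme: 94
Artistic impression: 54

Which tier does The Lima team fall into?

No Credit

Technical merit: drop 56 → average of remaining 2 = 171/2 = 85.5
Weighted total:
  Creativity 81 × 0.13 = 10.53
  Craftsmanship 40 × 0.15 = 6
  Difficulty 100 × 0.2 = 20
  Technical merit 85.5 × 0.05 = 4.275
  Innovation 40 × 0.13 = 5.2
  Originality 49 × 0.2 = 9.8
  Use of theme 94 × 0.05 = 4.7
  Artistic impression 54 × 0.09 = 4.86
Sum = 65.365
65.365 < 75 → No Credit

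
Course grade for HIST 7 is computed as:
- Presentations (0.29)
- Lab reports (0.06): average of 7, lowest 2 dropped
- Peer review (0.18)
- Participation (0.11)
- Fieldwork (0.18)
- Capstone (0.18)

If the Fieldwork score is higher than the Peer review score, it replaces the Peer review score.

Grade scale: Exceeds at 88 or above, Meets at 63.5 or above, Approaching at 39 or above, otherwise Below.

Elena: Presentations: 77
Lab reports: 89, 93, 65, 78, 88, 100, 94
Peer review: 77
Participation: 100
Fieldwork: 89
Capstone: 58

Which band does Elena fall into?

Meets

Lab reports: drop 65, 78 → average of remaining 5 = 464/5 = 92.8
Fieldwork (89) > Peer review (77), so Peer review counts as 89.
Weighted total:
  Presentations 77 × 0.29 = 22.33
  Lab reports 92.8 × 0.06 = 5.568
  Peer review 89 × 0.18 = 16.02
  Participation 100 × 0.11 = 11
  Fieldwork 89 × 0.18 = 16.02
  Capstone 58 × 0.18 = 10.44
Sum = 81.378
81.378 is ≥ 63.5 and < 88 → Meets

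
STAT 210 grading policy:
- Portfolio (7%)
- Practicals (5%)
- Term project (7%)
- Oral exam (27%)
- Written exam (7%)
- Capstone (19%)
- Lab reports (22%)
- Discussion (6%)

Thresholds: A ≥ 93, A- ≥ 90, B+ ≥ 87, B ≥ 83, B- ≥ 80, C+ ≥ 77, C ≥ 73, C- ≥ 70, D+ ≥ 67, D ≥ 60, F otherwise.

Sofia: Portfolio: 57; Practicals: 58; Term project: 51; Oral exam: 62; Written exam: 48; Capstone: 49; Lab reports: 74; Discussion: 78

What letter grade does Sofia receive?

Weighted total:
  Portfolio 57 × 0.07 = 3.99
  Practicals 58 × 0.05 = 2.9
  Term project 51 × 0.07 = 3.57
  Oral exam 62 × 0.27 = 16.74
  Written exam 48 × 0.07 = 3.36
  Capstone 49 × 0.19 = 9.31
  Lab reports 74 × 0.22 = 16.28
  Discussion 78 × 0.06 = 4.68
Sum = 60.83
60.83 is ≥ 60 and < 67 → D

D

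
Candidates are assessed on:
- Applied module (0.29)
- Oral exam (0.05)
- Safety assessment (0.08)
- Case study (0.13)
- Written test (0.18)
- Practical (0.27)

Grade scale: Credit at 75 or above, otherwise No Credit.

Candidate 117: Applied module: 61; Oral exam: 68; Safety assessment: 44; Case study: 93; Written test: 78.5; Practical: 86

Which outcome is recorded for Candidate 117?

No Credit

Weighted total:
  Applied module 61 × 0.29 = 17.69
  Oral exam 68 × 0.05 = 3.4
  Safety assessment 44 × 0.08 = 3.52
  Case study 93 × 0.13 = 12.09
  Written test 78.5 × 0.18 = 14.13
  Practical 86 × 0.27 = 23.22
Sum = 74.05
74.05 < 75 → No Credit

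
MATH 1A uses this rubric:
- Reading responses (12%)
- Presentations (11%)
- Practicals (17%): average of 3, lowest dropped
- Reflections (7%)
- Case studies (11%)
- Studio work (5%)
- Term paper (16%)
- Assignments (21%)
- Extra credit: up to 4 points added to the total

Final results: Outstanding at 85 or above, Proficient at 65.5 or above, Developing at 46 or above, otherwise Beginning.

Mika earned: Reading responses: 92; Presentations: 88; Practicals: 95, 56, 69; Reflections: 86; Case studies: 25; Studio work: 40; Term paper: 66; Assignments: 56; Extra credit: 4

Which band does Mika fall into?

Practicals: drop 56 → average of remaining 2 = 164/2 = 82
Weighted total:
  Reading responses 92 × 0.12 = 11.04
  Presentations 88 × 0.11 = 9.68
  Practicals 82 × 0.17 = 13.94
  Reflections 86 × 0.07 = 6.02
  Case studies 25 × 0.11 = 2.75
  Studio work 40 × 0.05 = 2
  Term paper 66 × 0.16 = 10.56
  Assignments 56 × 0.21 = 11.76
Sum = 67.75
Extra credit: 67.75 + 4 = 71.75
71.75 is ≥ 65.5 and < 85 → Proficient

Proficient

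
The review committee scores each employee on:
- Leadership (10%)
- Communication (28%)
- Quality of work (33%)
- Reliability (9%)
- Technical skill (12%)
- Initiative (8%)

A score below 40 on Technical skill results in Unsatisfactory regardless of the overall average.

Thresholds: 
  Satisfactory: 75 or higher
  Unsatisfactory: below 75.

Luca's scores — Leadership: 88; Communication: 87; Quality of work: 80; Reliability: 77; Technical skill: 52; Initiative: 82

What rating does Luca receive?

Technical skill score 52 ≥ 40: minimum met.
Weighted total:
  Leadership 88 × 0.1 = 8.8
  Communication 87 × 0.28 = 24.36
  Quality of work 80 × 0.33 = 26.4
  Reliability 77 × 0.09 = 6.93
  Technical skill 52 × 0.12 = 6.24
  Initiative 82 × 0.08 = 6.56
Sum = 79.29
79.29 ≥ 75 → Satisfactory

Satisfactory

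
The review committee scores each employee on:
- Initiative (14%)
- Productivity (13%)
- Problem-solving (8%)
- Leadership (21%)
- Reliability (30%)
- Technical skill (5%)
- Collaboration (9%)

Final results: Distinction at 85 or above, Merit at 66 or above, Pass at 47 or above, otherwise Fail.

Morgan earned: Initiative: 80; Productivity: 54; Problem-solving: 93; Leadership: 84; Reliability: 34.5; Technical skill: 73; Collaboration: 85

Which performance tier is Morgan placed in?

Weighted total:
  Initiative 80 × 0.14 = 11.2
  Productivity 54 × 0.13 = 7.02
  Problem-solving 93 × 0.08 = 7.44
  Leadership 84 × 0.21 = 17.64
  Reliability 34.5 × 0.3 = 10.35
  Technical skill 73 × 0.05 = 3.65
  Collaboration 85 × 0.09 = 7.65
Sum = 64.95
64.95 is ≥ 47 and < 66 → Pass

Pass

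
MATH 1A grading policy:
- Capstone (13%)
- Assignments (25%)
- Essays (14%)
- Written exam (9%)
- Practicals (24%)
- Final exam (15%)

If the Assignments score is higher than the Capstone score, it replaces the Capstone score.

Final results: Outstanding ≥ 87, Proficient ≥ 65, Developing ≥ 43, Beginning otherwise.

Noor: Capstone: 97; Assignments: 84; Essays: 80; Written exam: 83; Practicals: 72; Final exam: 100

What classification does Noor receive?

Assignments (84) ≤ Capstone (97), so Capstone stays at 97.
Weighted total:
  Capstone 97 × 0.13 = 12.61
  Assignments 84 × 0.25 = 21
  Essays 80 × 0.14 = 11.2
  Written exam 83 × 0.09 = 7.47
  Practicals 72 × 0.24 = 17.28
  Final exam 100 × 0.15 = 15
Sum = 84.56
84.56 is ≥ 65 and < 87 → Proficient

Proficient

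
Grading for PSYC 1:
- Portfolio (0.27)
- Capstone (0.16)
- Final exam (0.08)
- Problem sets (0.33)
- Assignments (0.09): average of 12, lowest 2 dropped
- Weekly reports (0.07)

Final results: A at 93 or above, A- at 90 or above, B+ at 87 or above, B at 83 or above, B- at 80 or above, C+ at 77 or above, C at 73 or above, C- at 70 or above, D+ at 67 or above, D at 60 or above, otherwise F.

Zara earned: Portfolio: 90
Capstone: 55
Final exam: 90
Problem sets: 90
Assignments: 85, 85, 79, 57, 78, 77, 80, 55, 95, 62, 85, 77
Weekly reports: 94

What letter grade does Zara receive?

B

Assignments: drop 55, 57 → average of remaining 10 = 803/10 = 80.3
Weighted total:
  Portfolio 90 × 0.27 = 24.3
  Capstone 55 × 0.16 = 8.8
  Final exam 90 × 0.08 = 7.2
  Problem sets 90 × 0.33 = 29.7
  Assignments 80.3 × 0.09 = 7.227
  Weekly reports 94 × 0.07 = 6.58
Sum = 83.807
83.807 is ≥ 83 and < 87 → B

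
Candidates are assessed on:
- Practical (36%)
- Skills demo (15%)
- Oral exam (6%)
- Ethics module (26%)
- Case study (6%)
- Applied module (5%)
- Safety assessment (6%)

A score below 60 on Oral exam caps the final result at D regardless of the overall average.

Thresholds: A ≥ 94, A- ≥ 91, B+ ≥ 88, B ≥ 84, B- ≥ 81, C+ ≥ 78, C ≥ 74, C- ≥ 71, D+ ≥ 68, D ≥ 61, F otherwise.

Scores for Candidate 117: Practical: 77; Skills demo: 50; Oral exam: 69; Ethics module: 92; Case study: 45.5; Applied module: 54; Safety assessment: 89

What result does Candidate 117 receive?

Oral exam score 69 ≥ 60: minimum met.
Weighted total:
  Practical 77 × 0.36 = 27.72
  Skills demo 50 × 0.15 = 7.5
  Oral exam 69 × 0.06 = 4.14
  Ethics module 92 × 0.26 = 23.92
  Case study 45.5 × 0.06 = 2.73
  Applied module 54 × 0.05 = 2.7
  Safety assessment 89 × 0.06 = 5.34
Sum = 74.05
74.05 is ≥ 74 and < 78 → C

C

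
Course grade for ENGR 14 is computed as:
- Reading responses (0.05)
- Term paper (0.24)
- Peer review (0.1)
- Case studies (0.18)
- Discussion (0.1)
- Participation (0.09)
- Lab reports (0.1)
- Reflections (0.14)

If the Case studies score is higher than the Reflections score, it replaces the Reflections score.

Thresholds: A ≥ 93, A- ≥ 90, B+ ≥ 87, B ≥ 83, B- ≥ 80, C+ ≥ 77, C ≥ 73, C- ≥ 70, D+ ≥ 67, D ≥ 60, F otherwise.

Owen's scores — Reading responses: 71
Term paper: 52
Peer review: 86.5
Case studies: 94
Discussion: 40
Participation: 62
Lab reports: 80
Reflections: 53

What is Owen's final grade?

Case studies (94) > Reflections (53), so Reflections counts as 94.
Weighted total:
  Reading responses 71 × 0.05 = 3.55
  Term paper 52 × 0.24 = 12.48
  Peer review 86.5 × 0.1 = 8.65
  Case studies 94 × 0.18 = 16.92
  Discussion 40 × 0.1 = 4
  Participation 62 × 0.09 = 5.58
  Lab reports 80 × 0.1 = 8
  Reflections 94 × 0.14 = 13.16
Sum = 72.34
72.34 is ≥ 70 and < 73 → C-

C-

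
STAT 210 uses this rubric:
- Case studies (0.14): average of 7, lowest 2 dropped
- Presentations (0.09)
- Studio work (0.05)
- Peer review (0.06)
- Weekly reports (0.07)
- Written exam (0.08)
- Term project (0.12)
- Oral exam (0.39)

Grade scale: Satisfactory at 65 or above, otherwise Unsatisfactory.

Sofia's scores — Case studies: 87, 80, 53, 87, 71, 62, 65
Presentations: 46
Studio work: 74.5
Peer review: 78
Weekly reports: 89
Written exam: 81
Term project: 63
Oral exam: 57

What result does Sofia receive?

Satisfactory

Case studies: drop 53, 62 → average of remaining 5 = 390/5 = 78
Weighted total:
  Case studies 78 × 0.14 = 10.92
  Presentations 46 × 0.09 = 4.14
  Studio work 74.5 × 0.05 = 3.725
  Peer review 78 × 0.06 = 4.68
  Weekly reports 89 × 0.07 = 6.23
  Written exam 81 × 0.08 = 6.48
  Term project 63 × 0.12 = 7.56
  Oral exam 57 × 0.39 = 22.23
Sum = 65.965
65.965 ≥ 65 → Satisfactory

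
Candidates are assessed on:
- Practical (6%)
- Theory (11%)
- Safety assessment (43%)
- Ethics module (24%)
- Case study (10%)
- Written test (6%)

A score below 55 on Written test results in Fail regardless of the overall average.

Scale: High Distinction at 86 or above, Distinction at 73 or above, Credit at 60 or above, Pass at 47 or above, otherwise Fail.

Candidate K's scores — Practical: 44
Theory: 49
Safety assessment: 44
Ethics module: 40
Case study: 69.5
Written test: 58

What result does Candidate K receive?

Fail

Written test score 58 ≥ 55: minimum met.
Weighted total:
  Practical 44 × 0.06 = 2.64
  Theory 49 × 0.11 = 5.39
  Safety assessment 44 × 0.43 = 18.92
  Ethics module 40 × 0.24 = 9.6
  Case study 69.5 × 0.1 = 6.95
  Written test 58 × 0.06 = 3.48
Sum = 46.98
46.98 < 47 → Fail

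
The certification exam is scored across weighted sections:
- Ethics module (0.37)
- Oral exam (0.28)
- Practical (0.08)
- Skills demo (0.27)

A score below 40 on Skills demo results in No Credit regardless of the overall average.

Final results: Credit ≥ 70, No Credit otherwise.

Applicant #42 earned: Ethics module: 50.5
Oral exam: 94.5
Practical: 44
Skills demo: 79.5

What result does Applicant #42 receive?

Credit

Skills demo score 79.5 ≥ 40: minimum met.
Weighted total:
  Ethics module 50.5 × 0.37 = 18.685
  Oral exam 94.5 × 0.28 = 26.46
  Practical 44 × 0.08 = 3.52
  Skills demo 79.5 × 0.27 = 21.465
Sum = 70.13
70.13 ≥ 70 → Credit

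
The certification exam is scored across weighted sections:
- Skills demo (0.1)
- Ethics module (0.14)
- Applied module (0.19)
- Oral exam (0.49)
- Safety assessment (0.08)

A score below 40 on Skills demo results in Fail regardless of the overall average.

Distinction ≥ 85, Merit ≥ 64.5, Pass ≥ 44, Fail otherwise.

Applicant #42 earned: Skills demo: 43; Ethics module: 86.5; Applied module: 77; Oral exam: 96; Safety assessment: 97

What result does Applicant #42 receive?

Skills demo score 43 ≥ 40: minimum met.
Weighted total:
  Skills demo 43 × 0.1 = 4.3
  Ethics module 86.5 × 0.14 = 12.11
  Applied module 77 × 0.19 = 14.63
  Oral exam 96 × 0.49 = 47.04
  Safety assessment 97 × 0.08 = 7.76
Sum = 85.84
85.84 ≥ 85 → Distinction

Distinction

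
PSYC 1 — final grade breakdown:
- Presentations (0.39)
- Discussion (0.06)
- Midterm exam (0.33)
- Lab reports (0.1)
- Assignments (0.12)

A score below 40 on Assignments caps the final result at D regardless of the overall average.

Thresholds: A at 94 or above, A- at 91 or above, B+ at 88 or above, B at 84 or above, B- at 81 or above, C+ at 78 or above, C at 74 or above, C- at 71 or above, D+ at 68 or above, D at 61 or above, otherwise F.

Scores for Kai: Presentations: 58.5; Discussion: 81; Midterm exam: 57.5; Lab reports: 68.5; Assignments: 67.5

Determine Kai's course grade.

Assignments score 67.5 ≥ 40: minimum met.
Weighted total:
  Presentations 58.5 × 0.39 = 22.815
  Discussion 81 × 0.06 = 4.86
  Midterm exam 57.5 × 0.33 = 18.975
  Lab reports 68.5 × 0.1 = 6.85
  Assignments 67.5 × 0.12 = 8.1
Sum = 61.6
61.6 is ≥ 61 and < 68 → D

D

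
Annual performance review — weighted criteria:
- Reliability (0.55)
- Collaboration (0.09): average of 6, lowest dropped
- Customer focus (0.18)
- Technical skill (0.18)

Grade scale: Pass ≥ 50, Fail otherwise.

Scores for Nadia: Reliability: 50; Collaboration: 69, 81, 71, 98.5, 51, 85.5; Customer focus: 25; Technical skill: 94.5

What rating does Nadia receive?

Pass

Collaboration: drop 51 → average of remaining 5 = 405/5 = 81
Weighted total:
  Reliability 50 × 0.55 = 27.5
  Collaboration 81 × 0.09 = 7.29
  Customer focus 25 × 0.18 = 4.5
  Technical skill 94.5 × 0.18 = 17.01
Sum = 56.3
56.3 ≥ 50 → Pass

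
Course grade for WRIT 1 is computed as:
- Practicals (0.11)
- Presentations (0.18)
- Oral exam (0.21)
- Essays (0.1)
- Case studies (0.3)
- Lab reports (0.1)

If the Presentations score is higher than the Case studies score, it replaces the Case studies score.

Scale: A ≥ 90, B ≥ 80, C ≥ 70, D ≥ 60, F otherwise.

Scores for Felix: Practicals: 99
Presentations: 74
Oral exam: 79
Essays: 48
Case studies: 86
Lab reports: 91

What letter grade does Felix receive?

B

Presentations (74) ≤ Case studies (86), so Case studies stays at 86.
Weighted total:
  Practicals 99 × 0.11 = 10.89
  Presentations 74 × 0.18 = 13.32
  Oral exam 79 × 0.21 = 16.59
  Essays 48 × 0.1 = 4.8
  Case studies 86 × 0.3 = 25.8
  Lab reports 91 × 0.1 = 9.1
Sum = 80.5
80.5 is ≥ 80 and < 90 → B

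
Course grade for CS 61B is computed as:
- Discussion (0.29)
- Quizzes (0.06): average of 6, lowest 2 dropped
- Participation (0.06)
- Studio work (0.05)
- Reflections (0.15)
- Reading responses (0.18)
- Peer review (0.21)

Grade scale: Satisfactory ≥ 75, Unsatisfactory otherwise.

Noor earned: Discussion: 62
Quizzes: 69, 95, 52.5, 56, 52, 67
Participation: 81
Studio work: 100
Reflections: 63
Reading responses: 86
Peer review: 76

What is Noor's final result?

Quizzes: drop 52, 52.5 → average of remaining 4 = 287/4 = 71.75
Weighted total:
  Discussion 62 × 0.29 = 17.98
  Quizzes 71.75 × 0.06 = 4.305
  Participation 81 × 0.06 = 4.86
  Studio work 100 × 0.05 = 5
  Reflections 63 × 0.15 = 9.45
  Reading responses 86 × 0.18 = 15.48
  Peer review 76 × 0.21 = 15.96
Sum = 73.035
73.035 < 75 → Unsatisfactory

Unsatisfactory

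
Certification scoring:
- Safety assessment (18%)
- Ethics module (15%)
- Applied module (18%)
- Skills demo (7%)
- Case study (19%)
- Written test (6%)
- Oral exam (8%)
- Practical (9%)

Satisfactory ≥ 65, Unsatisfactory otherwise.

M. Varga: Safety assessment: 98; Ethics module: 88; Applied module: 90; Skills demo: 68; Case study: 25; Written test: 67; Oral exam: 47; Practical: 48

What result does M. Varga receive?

Weighted total:
  Safety assessment 98 × 0.18 = 17.64
  Ethics module 88 × 0.15 = 13.2
  Applied module 90 × 0.18 = 16.2
  Skills demo 68 × 0.07 = 4.76
  Case study 25 × 0.19 = 4.75
  Written test 67 × 0.06 = 4.02
  Oral exam 47 × 0.08 = 3.76
  Practical 48 × 0.09 = 4.32
Sum = 68.65
68.65 ≥ 65 → Satisfactory

Satisfactory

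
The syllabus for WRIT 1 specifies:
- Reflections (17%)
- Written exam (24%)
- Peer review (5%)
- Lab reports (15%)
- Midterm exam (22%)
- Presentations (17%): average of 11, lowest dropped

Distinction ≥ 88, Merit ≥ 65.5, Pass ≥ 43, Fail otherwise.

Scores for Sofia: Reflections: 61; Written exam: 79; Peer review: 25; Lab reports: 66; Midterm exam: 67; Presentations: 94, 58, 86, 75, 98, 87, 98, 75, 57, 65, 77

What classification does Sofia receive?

Merit

Presentations: drop 57 → average of remaining 10 = 813/10 = 81.3
Weighted total:
  Reflections 61 × 0.17 = 10.37
  Written exam 79 × 0.24 = 18.96
  Peer review 25 × 0.05 = 1.25
  Lab reports 66 × 0.15 = 9.9
  Midterm exam 67 × 0.22 = 14.74
  Presentations 81.3 × 0.17 = 13.821
Sum = 69.041
69.041 is ≥ 65.5 and < 88 → Merit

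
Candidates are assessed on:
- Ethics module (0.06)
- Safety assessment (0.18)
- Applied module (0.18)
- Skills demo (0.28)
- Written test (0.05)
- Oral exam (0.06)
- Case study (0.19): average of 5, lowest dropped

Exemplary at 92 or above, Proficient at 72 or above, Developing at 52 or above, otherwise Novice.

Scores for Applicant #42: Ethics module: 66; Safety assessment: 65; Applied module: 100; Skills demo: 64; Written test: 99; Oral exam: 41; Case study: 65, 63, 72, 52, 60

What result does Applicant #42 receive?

Case study: drop 52 → average of remaining 4 = 260/4 = 65
Weighted total:
  Ethics module 66 × 0.06 = 3.96
  Safety assessment 65 × 0.18 = 11.7
  Applied module 100 × 0.18 = 18
  Skills demo 64 × 0.28 = 17.92
  Written test 99 × 0.05 = 4.95
  Oral exam 41 × 0.06 = 2.46
  Case study 65 × 0.19 = 12.35
Sum = 71.34
71.34 is ≥ 52 and < 72 → Developing

Developing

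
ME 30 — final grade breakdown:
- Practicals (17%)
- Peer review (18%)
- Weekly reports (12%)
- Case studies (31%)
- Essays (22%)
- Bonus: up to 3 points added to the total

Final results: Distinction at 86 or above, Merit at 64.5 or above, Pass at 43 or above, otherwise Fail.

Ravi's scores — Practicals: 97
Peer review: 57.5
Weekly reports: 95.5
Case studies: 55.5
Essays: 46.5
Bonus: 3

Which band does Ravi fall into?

Merit

Weighted total:
  Practicals 97 × 0.17 = 16.49
  Peer review 57.5 × 0.18 = 10.35
  Weekly reports 95.5 × 0.12 = 11.46
  Case studies 55.5 × 0.31 = 17.205
  Essays 46.5 × 0.22 = 10.23
Sum = 65.735
Bonus: 65.735 + 3 = 68.735
68.735 is ≥ 64.5 and < 86 → Merit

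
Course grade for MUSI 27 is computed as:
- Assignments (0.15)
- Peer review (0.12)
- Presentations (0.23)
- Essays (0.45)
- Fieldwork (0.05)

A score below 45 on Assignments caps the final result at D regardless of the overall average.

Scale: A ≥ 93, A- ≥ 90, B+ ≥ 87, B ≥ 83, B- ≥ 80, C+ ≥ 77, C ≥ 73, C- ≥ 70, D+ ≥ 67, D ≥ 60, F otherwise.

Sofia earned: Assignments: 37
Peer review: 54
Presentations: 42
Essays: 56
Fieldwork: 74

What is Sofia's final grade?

F

Assignments score 37 < 45: minimum not met.
Weighted total:
  Assignments 37 × 0.15 = 5.55
  Peer review 54 × 0.12 = 6.48
  Presentations 42 × 0.23 = 9.66
  Essays 56 × 0.45 = 25.2
  Fieldwork 74 × 0.05 = 3.7
Sum = 50.59
50.59 would be F; cap at D applies → F.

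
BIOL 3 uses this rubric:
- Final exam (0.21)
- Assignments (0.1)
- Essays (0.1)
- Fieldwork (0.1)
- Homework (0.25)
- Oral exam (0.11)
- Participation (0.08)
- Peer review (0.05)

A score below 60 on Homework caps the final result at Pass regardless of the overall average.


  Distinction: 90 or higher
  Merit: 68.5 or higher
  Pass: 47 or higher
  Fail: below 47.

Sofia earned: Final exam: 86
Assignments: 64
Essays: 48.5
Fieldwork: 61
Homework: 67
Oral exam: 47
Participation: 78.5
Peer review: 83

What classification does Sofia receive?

Homework score 67 ≥ 60: minimum met.
Weighted total:
  Final exam 86 × 0.21 = 18.06
  Assignments 64 × 0.1 = 6.4
  Essays 48.5 × 0.1 = 4.85
  Fieldwork 61 × 0.1 = 6.1
  Homework 67 × 0.25 = 16.75
  Oral exam 47 × 0.11 = 5.17
  Participation 78.5 × 0.08 = 6.28
  Peer review 83 × 0.05 = 4.15
Sum = 67.76
67.76 is ≥ 47 and < 68.5 → Pass

Pass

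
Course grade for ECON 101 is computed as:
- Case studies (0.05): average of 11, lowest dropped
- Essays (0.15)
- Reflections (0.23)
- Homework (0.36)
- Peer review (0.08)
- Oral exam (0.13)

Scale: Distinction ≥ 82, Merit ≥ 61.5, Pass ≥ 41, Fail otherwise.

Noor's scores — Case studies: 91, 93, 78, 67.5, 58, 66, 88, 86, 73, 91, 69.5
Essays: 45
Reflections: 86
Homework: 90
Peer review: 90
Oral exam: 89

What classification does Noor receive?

Merit

Case studies: drop 58 → average of remaining 10 = 803/10 = 80.3
Weighted total:
  Case studies 80.3 × 0.05 = 4.015
  Essays 45 × 0.15 = 6.75
  Reflections 86 × 0.23 = 19.78
  Homework 90 × 0.36 = 32.4
  Peer review 90 × 0.08 = 7.2
  Oral exam 89 × 0.13 = 11.57
Sum = 81.715
81.715 is ≥ 61.5 and < 82 → Merit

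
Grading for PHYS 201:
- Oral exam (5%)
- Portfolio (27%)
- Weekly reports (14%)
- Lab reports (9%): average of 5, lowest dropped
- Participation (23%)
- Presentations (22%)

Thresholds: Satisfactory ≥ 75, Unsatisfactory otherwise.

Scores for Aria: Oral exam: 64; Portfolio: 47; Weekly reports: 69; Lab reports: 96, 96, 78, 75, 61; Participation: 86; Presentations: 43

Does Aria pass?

Unsatisfactory

Lab reports: drop 61 → average of remaining 4 = 345/4 = 86.25
Weighted total:
  Oral exam 64 × 0.05 = 3.2
  Portfolio 47 × 0.27 = 12.69
  Weekly reports 69 × 0.14 = 9.66
  Lab reports 86.25 × 0.09 = 7.7625
  Participation 86 × 0.23 = 19.78
  Presentations 43 × 0.22 = 9.46
Sum = 62.5525
62.5525 < 75 → Unsatisfactory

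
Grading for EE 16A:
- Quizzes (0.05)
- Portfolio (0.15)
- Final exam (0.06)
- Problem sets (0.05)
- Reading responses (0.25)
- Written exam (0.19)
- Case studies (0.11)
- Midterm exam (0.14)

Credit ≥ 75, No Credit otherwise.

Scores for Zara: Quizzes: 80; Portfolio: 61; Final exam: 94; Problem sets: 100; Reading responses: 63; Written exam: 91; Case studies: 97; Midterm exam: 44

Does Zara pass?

No Credit

Weighted total:
  Quizzes 80 × 0.05 = 4
  Portfolio 61 × 0.15 = 9.15
  Final exam 94 × 0.06 = 5.64
  Problem sets 100 × 0.05 = 5
  Reading responses 63 × 0.25 = 15.75
  Written exam 91 × 0.19 = 17.29
  Case studies 97 × 0.11 = 10.67
  Midterm exam 44 × 0.14 = 6.16
Sum = 73.66
73.66 < 75 → No Credit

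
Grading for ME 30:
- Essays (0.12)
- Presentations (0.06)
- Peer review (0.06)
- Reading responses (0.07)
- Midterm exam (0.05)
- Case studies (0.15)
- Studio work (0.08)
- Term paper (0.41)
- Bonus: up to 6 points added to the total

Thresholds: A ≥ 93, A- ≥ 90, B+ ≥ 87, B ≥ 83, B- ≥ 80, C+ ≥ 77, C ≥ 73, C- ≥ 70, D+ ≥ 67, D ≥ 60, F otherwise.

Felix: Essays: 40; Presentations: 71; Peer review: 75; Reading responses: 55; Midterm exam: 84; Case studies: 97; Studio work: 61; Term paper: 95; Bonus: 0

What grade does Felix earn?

Weighted total:
  Essays 40 × 0.12 = 4.8
  Presentations 71 × 0.06 = 4.26
  Peer review 75 × 0.06 = 4.5
  Reading responses 55 × 0.07 = 3.85
  Midterm exam 84 × 0.05 = 4.2
  Case studies 97 × 0.15 = 14.55
  Studio work 61 × 0.08 = 4.88
  Term paper 95 × 0.41 = 38.95
Sum = 79.99
Bonus: 79.99 + 0 = 79.99
79.99 is ≥ 77 and < 80 → C+

C+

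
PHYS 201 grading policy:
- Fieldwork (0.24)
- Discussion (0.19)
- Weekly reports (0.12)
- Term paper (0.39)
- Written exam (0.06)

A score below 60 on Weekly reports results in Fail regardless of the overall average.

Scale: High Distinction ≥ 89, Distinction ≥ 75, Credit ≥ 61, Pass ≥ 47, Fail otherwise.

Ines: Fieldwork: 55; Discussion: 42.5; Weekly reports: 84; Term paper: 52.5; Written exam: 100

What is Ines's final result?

Weekly reports score 84 ≥ 60: minimum met.
Weighted total:
  Fieldwork 55 × 0.24 = 13.2
  Discussion 42.5 × 0.19 = 8.075
  Weekly reports 84 × 0.12 = 10.08
  Term paper 52.5 × 0.39 = 20.475
  Written exam 100 × 0.06 = 6
Sum = 57.83
57.83 is ≥ 47 and < 61 → Pass

Pass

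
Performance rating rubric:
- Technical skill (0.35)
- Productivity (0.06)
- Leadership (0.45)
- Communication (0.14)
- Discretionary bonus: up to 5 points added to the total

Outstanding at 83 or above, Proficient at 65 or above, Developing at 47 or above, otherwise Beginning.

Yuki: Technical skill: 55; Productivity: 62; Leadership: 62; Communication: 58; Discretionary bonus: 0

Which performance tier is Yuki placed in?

Developing

Weighted total:
  Technical skill 55 × 0.35 = 19.25
  Productivity 62 × 0.06 = 3.72
  Leadership 62 × 0.45 = 27.9
  Communication 58 × 0.14 = 8.12
Sum = 58.99
Discretionary bonus: 58.99 + 0 = 58.99
58.99 is ≥ 47 and < 65 → Developing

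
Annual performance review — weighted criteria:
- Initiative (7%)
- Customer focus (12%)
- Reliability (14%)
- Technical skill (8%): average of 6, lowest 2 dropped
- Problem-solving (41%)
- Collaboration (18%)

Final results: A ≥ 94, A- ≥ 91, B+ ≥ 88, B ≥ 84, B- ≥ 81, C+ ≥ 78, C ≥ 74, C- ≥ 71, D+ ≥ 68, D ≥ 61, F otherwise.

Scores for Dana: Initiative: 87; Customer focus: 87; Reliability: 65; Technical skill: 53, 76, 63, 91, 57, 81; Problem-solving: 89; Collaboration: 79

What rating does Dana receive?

B-

Technical skill: drop 53, 57 → average of remaining 4 = 311/4 = 77.75
Weighted total:
  Initiative 87 × 0.07 = 6.09
  Customer focus 87 × 0.12 = 10.44
  Reliability 65 × 0.14 = 9.1
  Technical skill 77.75 × 0.08 = 6.22
  Problem-solving 89 × 0.41 = 36.49
  Collaboration 79 × 0.18 = 14.22
Sum = 82.56
82.56 is ≥ 81 and < 84 → B-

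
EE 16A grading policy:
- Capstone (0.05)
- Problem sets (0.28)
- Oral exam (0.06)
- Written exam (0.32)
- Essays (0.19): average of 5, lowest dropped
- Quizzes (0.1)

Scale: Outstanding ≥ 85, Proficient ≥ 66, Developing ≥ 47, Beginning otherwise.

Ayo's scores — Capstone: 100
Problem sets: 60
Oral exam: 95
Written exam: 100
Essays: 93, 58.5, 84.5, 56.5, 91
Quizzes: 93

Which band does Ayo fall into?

Essays: drop 56.5 → average of remaining 4 = 327/4 = 81.75
Weighted total:
  Capstone 100 × 0.05 = 5
  Problem sets 60 × 0.28 = 16.8
  Oral exam 95 × 0.06 = 5.7
  Written exam 100 × 0.32 = 32
  Essays 81.75 × 0.19 = 15.5325
  Quizzes 93 × 0.1 = 9.3
Sum = 84.3325
84.3325 is ≥ 66 and < 85 → Proficient

Proficient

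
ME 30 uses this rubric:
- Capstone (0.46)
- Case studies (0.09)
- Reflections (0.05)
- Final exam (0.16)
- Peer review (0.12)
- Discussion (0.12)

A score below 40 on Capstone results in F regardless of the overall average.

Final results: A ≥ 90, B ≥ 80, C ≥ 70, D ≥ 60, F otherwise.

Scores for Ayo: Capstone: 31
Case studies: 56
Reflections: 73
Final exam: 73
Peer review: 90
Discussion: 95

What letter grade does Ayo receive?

F

Capstone score 31 < 40: minimum not met.
Weighted total:
  Capstone 31 × 0.46 = 14.26
  Case studies 56 × 0.09 = 5.04
  Reflections 73 × 0.05 = 3.65
  Final exam 73 × 0.16 = 11.68
  Peer review 90 × 0.12 = 10.8
  Discussion 95 × 0.12 = 11.4
Sum = 56.83
Because the Capstone minimum was not met, the result is F.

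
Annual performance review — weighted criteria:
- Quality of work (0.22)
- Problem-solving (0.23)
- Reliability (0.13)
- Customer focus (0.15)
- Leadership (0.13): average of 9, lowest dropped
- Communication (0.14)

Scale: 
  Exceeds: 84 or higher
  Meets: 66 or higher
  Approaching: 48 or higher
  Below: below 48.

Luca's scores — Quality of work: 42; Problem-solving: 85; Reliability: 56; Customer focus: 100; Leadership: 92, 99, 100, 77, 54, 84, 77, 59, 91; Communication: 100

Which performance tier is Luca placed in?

Leadership: drop 54 → average of remaining 8 = 679/8 = 84.875
Weighted total:
  Quality of work 42 × 0.22 = 9.24
  Problem-solving 85 × 0.23 = 19.55
  Reliability 56 × 0.13 = 7.28
  Customer focus 100 × 0.15 = 15
  Leadership 84.875 × 0.13 = 11.03375
  Communication 100 × 0.14 = 14
Sum = 76.10375
76.10375 is ≥ 66 and < 84 → Meets

Meets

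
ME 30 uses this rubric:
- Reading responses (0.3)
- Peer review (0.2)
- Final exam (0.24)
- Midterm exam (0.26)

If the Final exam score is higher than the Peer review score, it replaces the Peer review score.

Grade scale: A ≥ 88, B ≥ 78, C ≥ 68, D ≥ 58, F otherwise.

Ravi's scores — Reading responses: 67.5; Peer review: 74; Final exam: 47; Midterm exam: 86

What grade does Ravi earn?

C

Final exam (47) ≤ Peer review (74), so Peer review stays at 74.
Weighted total:
  Reading responses 67.5 × 0.3 = 20.25
  Peer review 74 × 0.2 = 14.8
  Final exam 47 × 0.24 = 11.28
  Midterm exam 86 × 0.26 = 22.36
Sum = 68.69
68.69 is ≥ 68 and < 78 → C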